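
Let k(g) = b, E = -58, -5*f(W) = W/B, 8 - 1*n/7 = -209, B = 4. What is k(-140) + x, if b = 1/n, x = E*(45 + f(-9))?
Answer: -40042349/15190 ≈ -2636.1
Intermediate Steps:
n = 1519 (n = 56 - 7*(-209) = 56 + 1463 = 1519)
f(W) = -W/20 (f(W) = -W/(5*4) = -W/20)
x = -26361/10 (x = -58*(45 - 1/20*(-9)) = -58*(45 + 9/20) = -58*909/20 = -26361/10 ≈ -2636.1)
b = 1/1519 ≈ 0.00065833
k(g) = 1/1519
k(-140) + x = 1/1519 - 26361/10 = -40042349/15190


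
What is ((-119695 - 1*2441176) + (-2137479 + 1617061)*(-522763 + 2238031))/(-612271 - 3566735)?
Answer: 892658902895/4179006 ≈ 2.1361e+5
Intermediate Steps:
((-119695 - 1*2441176) + (-2137479 + 1617061)*(-522763 + 2238031))/(-612271 - 3566735) = ((-119695 - 2441176) - 520418*1715268)/(-4179006) = (-2560871 - 892656342024)*(-1/4179006) = -892658902895*(-1/4179006) = 892658902895/4179006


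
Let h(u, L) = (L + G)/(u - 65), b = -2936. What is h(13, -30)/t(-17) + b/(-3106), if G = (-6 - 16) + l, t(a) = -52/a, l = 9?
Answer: 5104715/4199312 ≈ 1.2156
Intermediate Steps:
G = -13 (G = (-6 - 16) + 9 = -22 + 9 = -13)
h(u, L) = (-13 + L)/(-65 + u) (h(u, L) = (L - 13)/(u - 65) = (-13 + L)/(-65 + u))
h(13, -30)/t(-17) + b/(-3106) = ((-13 - 30)/(-65 + 13))/((-52/(-17))) - 2936/(-3106) = (-43/(-52))/((-52*(-1/17))) - 2936*(-1/3106) = (-1/52*(-43))/(52/17) + 1468/1553 = (43/52)*(17/52) + 1468/1553 = 731/2704 + 1468/1553 = 5104715/4199312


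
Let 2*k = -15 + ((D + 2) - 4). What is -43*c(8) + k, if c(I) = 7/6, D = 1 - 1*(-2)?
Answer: -343/6 ≈ -57.167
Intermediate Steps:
D = 3 (D = 1 + 2 = 3)
c(I) = 7/6 (c(I) = 7*(⅙) = 7/6)
k = -7 (k = (-15 + ((3 + 2) - 4))/2 = (-15 + (5 - 4))/2 = (-15 + 1)/2 = (½)*(-14) = -7)
-43*c(8) + k = -43*7/6 - 7 = -301/6 - 7 = -343/6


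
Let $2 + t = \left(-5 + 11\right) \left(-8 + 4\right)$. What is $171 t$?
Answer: $-4446$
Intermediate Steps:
$t = -26$ ($t = -2 + \left(-5 + 11\right) \left(-8 + 4\right) = -2 + 6 \left(-4\right) = -2 - 24 = -26$)
$171 t = 171 \left(-26\right) = -4446$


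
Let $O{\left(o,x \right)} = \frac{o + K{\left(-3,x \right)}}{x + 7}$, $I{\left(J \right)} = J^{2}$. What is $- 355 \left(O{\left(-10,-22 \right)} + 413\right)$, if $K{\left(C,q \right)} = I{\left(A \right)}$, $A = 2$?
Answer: $-146757$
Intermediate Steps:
$K{\left(C,q \right)} = 4$ ($K{\left(C,q \right)} = 2^{2} = 4$)
$O{\left(o,x \right)} = \frac{4 + o}{7 + x}$ ($O{\left(o,x \right)} = \frac{o + 4}{x + 7} = \frac{4 + o}{7 + x}$)
$- 355 \left(O{\left(-10,-22 \right)} + 413\right) = - 355 \left(\frac{4 - 10}{7 - 22} + 413\right) = - 355 \left(\frac{1}{-15} \left(-6\right) + 413\right) = - 355 \left(\left(- \frac{1}{15}\right) \left(-6\right) + 413\right) = - 355 \left(\frac{2}{5} + 413\right) = \left(-355\right) \frac{2067}{5} = -146757$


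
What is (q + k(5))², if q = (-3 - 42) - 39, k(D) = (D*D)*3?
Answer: 81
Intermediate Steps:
k(D) = 3*D² (k(D) = D²*3 = 3*D²)
q = -84 (q = -45 - 39 = -84)
(q + k(5))² = (-84 + 3*5²)² = (-84 + 3*25)² = (-84 + 75)² = (-9)² = 81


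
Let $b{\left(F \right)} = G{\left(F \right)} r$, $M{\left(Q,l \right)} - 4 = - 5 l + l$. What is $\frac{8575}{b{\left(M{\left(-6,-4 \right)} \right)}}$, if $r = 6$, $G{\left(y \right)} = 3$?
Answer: $\frac{8575}{18} \approx 476.39$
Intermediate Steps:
$M{\left(Q,l \right)} = 4 - 4 l$ ($M{\left(Q,l \right)} = 4 + \left(- 5 l + l\right) = 4 - 4 l$)
$b{\left(F \right)} = 18$ ($b{\left(F \right)} = 3 \cdot 6 = 18$)
$\frac{8575}{b{\left(M{\left(-6,-4 \right)} \right)}} = \frac{8575}{18}$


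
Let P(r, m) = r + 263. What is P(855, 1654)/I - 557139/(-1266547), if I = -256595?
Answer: 3825488707/8783503445 ≈ 0.43553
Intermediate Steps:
P(r, m) = 263 + r
P(855, 1654)/I - 557139/(-1266547) = (263 + 855)/(-256595) - 557139/(-1266547) = 1118*(-1/256595) - 557139*(-1/1266547) = -1118/256595 + 557139/1266547 = 3825488707/8783503445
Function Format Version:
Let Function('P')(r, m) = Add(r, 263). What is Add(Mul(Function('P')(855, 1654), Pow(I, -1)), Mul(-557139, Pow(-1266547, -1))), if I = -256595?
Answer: Rational(3825488707, 8783503445) ≈ 0.43553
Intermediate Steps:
Function('P')(r, m) = Add(263, r)
Add(Mul(Function('P')(855, 1654), Pow(I, -1)), Mul(-557139, Pow(-1266547, -1))) = Add(Mul(Add(263, 855), Pow(-256595, -1)), Mul(-557139, Pow(-1266547, -1))) = Add(Mul(1118, Rational(-1, 256595)), Mul(-557139, Rational(-1, 1266547))) = Add(Rational(-1118, 256595), Rational(557139, 1266547)) = Rational(3825488707, 8783503445)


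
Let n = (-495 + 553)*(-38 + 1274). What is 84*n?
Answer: 6021792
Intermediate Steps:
n = 71688 (n = 58*1236 = 71688)
84*n = 84*71688 = 6021792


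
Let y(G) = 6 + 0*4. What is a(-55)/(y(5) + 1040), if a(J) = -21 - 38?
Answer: -59/1046 ≈ -0.056405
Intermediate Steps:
a(J) = -59
y(G) = 6 (y(G) = 6 + 0 = 6)
a(-55)/(y(5) + 1040) = -59/(6 + 1040) = -59/1046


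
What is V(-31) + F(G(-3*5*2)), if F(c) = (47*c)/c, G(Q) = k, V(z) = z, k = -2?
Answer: 16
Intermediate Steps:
G(Q) = -2
F(c) = 47
V(-31) + F(G(-3*5*2)) = -31 + 47 = 16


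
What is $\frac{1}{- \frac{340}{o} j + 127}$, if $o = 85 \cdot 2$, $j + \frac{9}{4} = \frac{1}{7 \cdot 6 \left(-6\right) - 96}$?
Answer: $\frac{87}{11441} \approx 0.0076042$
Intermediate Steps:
$j = - \frac{196}{87}$ ($j = - \frac{9}{4} + \frac{1}{7 \cdot 6 \left(-6\right) - 96} = - \frac{9}{4} + \frac{1}{42 \left(-6\right) - 96} = - \frac{9}{4} + \frac{1}{-252 - 96} = - \frac{9}{4} + \frac{1}{-348} = - \frac{9}{4} - \frac{1}{348} = - \frac{196}{87} \approx -2.2529$)
$o = 170$
$\frac{1}{- \frac{340}{o} j + 127} = \frac{1}{- \frac{340}{170} \left(- \frac{196}{87}\right) + 127} = \frac{1}{\left(-340\right) \frac{1}{170} \left(- \frac{196}{87}\right) + 127} = \frac{1}{\left(-2\right) \left(- \frac{196}{87}\right) + 127} = \frac{1}{\frac{392}{87} + 127} = \frac{1}{\frac{11441}{87}} = \frac{87}{11441}$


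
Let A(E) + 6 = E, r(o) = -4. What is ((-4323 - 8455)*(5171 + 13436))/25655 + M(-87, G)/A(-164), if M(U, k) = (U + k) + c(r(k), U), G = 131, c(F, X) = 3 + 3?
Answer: -4042052457/436135 ≈ -9267.9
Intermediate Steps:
c(F, X) = 6
A(E) = -6 + E
M(U, k) = 6 + U + k (M(U, k) = (U + k) + 6 = 6 + U + k)
((-4323 - 8455)*(5171 + 13436))/25655 + M(-87, G)/A(-164) = ((-4323 - 8455)*(5171 + 13436))/25655 + (6 - 87 + 131)/(-6 - 164) = -12778*18607*(1/25655) + 50/(-170) = -237760246*1/25655 + 50*(-1/170) = -237760246/25655 - 5/17 = -4042052457/436135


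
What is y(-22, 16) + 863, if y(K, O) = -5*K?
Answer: 973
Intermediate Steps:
y(-22, 16) + 863 = -5*(-22) + 863 = 110 + 863 = 973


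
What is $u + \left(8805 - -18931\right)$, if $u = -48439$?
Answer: $-20703$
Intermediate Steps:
$u + \left(8805 - -18931\right) = -48439 + \left(8805 - -18931\right) = -48439 + \left(8805 + 18931\right) = -48439 + 27736 = -20703$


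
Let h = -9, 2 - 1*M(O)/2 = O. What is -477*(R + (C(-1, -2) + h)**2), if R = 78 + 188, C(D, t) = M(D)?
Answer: -131175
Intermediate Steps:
M(O) = 4 - 2*O
C(D, t) = 4 - 2*D
R = 266
-477*(R + (C(-1, -2) + h)**2) = -477*(266 + ((4 - 2*(-1)) - 9)**2) = -477*(266 + ((4 + 2) - 9)**2) = -477*(266 + (6 - 9)**2) = -477*(266 + (-3)**2) = -477*(266 + 9) = -477*275 = -131175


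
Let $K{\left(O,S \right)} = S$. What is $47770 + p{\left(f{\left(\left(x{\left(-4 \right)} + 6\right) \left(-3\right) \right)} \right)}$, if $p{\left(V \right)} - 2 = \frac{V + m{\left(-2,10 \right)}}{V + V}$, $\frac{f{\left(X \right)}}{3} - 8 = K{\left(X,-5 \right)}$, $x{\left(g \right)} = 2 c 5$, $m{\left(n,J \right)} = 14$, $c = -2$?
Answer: $\frac{859919}{18} \approx 47773.0$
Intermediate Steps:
$x{\left(g \right)} = -20$ ($x{\left(g \right)} = 2 \left(-2\right) 5 = \left(-4\right) 5 = -20$)
$f{\left(X \right)} = 9$ ($f{\left(X \right)} = 24 + 3 \left(-5\right) = 24 - 15 = 9$)
$p{\left(V \right)} = 2 + \frac{14 + V}{2 V}$ ($p{\left(V \right)} = 2 + \frac{V + 14}{V + V} = 2 + \frac{14 + V}{2 V}$)
$47770 + p{\left(f{\left(\left(x{\left(-4 \right)} + 6\right) \left(-3\right) \right)} \right)} = 47770 + \left(\frac{5}{2} + \frac{7}{9}\right) = 47770 + \frac{59}{18} = \frac{859919}{18}$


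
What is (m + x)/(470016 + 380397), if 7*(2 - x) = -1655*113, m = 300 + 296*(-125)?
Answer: -69871/5952891 ≈ -0.011737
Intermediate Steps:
m = -36700 (m = 300 - 37000 = -36700)
x = 187029/7 (x = 2 - (-1655)*113/7 = 2 - ⅐*(-187015) = 2 + 187015/7 = 187029/7 ≈ 26718.)
(m + x)/(470016 + 380397) = (-36700 + 187029/7)/(470016 + 380397) = -69871/7/850413 = -69871/7*1/850413 = -69871/5952891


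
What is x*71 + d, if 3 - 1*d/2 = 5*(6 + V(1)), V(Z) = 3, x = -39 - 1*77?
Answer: -8320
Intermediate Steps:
x = -116 (x = -39 - 77 = -116)
d = -84 (d = 6 - 10*(6 + 3) = 6 - 10*9 = 6 - 2*45 = 6 - 90 = -84)
x*71 + d = -116*71 - 84 = -8236 - 84 = -8320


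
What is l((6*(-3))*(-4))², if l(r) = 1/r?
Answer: 1/5184 ≈ 0.00019290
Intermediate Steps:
l((6*(-3))*(-4))² = (1/((6*(-3))*(-4)))² = (1/(-18*(-4)))² = (1/72)² = 1/5184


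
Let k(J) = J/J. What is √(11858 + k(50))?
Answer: √11859 ≈ 108.90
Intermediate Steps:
k(J) = 1
√(11858 + k(50)) = √(11858 + 1) = √11859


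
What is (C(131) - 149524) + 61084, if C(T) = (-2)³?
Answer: -88448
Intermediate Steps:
C(T) = -8
(C(131) - 149524) + 61084 = (-8 - 149524) + 61084 = -149532 + 61084 = -88448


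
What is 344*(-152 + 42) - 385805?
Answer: -423645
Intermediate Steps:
344*(-152 + 42) - 385805 = 344*(-110) - 385805 = -37840 - 385805 = -423645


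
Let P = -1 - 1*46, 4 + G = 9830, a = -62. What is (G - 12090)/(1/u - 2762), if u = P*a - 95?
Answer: 6382216/7786077 ≈ 0.81970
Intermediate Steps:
G = 9826 (G = -4 + 9830 = 9826)
P = -47 (P = -1 - 46 = -47)
u = 2819 (u = -47*(-62) - 95 = 2914 - 95 = 2819)
(G - 12090)/(1/u - 2762) = (9826 - 12090)/(1/2819 - 2762) = -2264/(1/2819 - 2762) = -2264/(-7786077/2819) = -2264*(-2819/7786077) = 6382216/7786077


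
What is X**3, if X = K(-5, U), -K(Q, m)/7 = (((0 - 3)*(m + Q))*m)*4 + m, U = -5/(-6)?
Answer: -210644875/8 ≈ -2.6331e+7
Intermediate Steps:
U = 5/6 (U = -5*(-1/6) = 5/6 ≈ 0.83333)
K(Q, m) = -7*m - 28*m*(-3*Q - 3*m) (K(Q, m) = -7*((((0 - 3)*(m + Q))*m)*4 + m) = -7*(((-3*(Q + m))*m)*4 + m) = -7*(((-3*Q - 3*m)*m)*4 + m) = -7*((m*(-3*Q - 3*m))*4 + m) = -7*(4*m*(-3*Q - 3*m) + m) = -7*(m + 4*m*(-3*Q - 3*m)) = -7*m - 28*m*(-3*Q - 3*m))
X = -595/2 (X = 7*(5/6)*(-1 + 12*(-5) + 12*(5/6)) = 7*(5/6)*(-1 - 60 + 10) = 7*(5/6)*(-51) = -595/2 ≈ -297.50)
X**3 = (-595/2)**3 = -210644875/8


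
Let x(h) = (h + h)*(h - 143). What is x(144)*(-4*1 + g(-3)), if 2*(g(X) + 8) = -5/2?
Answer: -3816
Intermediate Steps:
g(X) = -37/4 (g(X) = -8 + (-5/2)/2 = -8 + (-5*½)/2 = -8 + (½)*(-5/2) = -8 - 5/4 = -37/4)
x(h) = 2*h*(-143 + h) (x(h) = (2*h)*(-143 + h) = 2*h*(-143 + h))
x(144)*(-4*1 + g(-3)) = (2*144*(-143 + 144))*(-4*1 - 37/4) = (2*144*1)*(-4 - 37/4) = 288*(-53/4) = -3816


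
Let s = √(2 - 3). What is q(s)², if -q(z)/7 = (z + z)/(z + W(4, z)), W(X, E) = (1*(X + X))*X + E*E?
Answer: -47040/231361 + 3038*I/231361 ≈ -0.20332 + 0.013131*I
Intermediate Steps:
s = I (s = √(-1) = I ≈ 1.0*I)
W(X, E) = E² + 2*X² (W(X, E) = (1*(2*X))*X + E² = (2*X)*X + E² = 2*X² + E² = E² + 2*X²)
q(z) = -14*z/(32 + z + z²) (q(z) = -7*(z + z)/(z + (z² + 2*4²)) = -7*2*z/(z + (z² + 2*16)) = -7*2*z/(z + (z² + 32)) = -7*2*z/(z + (32 + z²)) = -7*2*z/(32 + z + z²) = -14*z/(32 + z + z²))
q(s)² = (-14*I/(32 + I + I²))² = (-14*I/(32 + I - 1))² = (-14*I/(31 + I))² = (-14*I*(31 - I)/962)² = (-7*I*(31 - I)/481)² = -49*(31 - I)²/231361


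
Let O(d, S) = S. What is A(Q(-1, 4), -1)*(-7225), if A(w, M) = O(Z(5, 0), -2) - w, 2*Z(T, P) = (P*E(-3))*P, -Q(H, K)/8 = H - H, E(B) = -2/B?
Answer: 14450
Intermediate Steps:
Q(H, K) = 0 (Q(H, K) = -8*(H - H) = -8*0 = 0)
Z(T, P) = P²/3 (Z(T, P) = ((P*(-2/(-3)))*P)/2 = ((P*(-2*(-⅓)))*P)/2 = ((P*(⅔))*P)/2 = ((2*P/3)*P)/2 = (2*P²/3)/2 = P²/3)
A(w, M) = -2 - w
A(Q(-1, 4), -1)*(-7225) = (-2 - 1*0)*(-7225) = (-2 + 0)*(-7225) = -2*(-7225) = 14450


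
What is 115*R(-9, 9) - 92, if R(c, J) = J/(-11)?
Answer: -2047/11 ≈ -186.09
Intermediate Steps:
R(c, J) = -J/11 (R(c, J) = J*(-1/11) = -J/11)
115*R(-9, 9) - 92 = 115*(-1/11*9) - 92 = 115*(-9/11) - 92 = -1035/11 - 92 = -2047/11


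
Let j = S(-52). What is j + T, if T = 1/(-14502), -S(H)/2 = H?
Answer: 1508207/14502 ≈ 104.00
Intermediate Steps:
S(H) = -2*H
j = 104 (j = -2*(-52) = 104)
T = -1/14502 ≈ -6.8956e-5
j + T = 104 - 1/14502 = 1508207/14502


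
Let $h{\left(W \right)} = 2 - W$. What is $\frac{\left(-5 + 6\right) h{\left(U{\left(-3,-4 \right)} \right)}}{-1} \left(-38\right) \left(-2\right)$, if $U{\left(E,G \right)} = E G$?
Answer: $760$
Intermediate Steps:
$\frac{\left(-5 + 6\right) h{\left(U{\left(-3,-4 \right)} \right)}}{-1} \left(-38\right) \left(-2\right) = \frac{\left(-5 + 6\right) \left(2 - \left(-3\right) \left(-4\right)\right)}{-1} \left(-38\right) \left(-2\right) = 1 \left(2 - 12\right) \left(-1\right) \left(-38\right) \left(-2\right) = 1 \left(-10\right) \left(-1\right) \left(-38\right) \left(-2\right) = \left(-10\right) \left(-1\right) \left(-38\right) \left(-2\right) = 10 \left(-38\right) \left(-2\right) = \left(-380\right) \left(-2\right) = 760$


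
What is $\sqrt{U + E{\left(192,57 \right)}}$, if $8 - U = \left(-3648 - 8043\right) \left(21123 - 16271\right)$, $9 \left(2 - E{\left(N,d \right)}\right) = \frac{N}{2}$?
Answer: $\frac{\sqrt{510522582}}{3} \approx 7531.6$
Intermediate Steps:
$E{\left(N,d \right)} = 2 - \frac{N}{18}$ ($E{\left(N,d \right)} = 2 - \frac{N \frac{1}{2}}{9} = 2 - \frac{\frac{1}{2} N}{9} = 2 - \frac{N}{18}$)
$U = 56724740$ ($U = 8 - \left(-3648 - 8043\right) \left(21123 - 16271\right) = 8 - \left(-11691\right) 4852 = 8 - -56724732 = 8 + 56724732 = 56724740$)
$\sqrt{U + E{\left(192,57 \right)}} = \sqrt{56724740 + \left(2 - \frac{32}{3}\right)} = \sqrt{56724740 - \frac{26}{3}} = \sqrt{\frac{170174194}{3}} = \frac{\sqrt{510522582}}{3}$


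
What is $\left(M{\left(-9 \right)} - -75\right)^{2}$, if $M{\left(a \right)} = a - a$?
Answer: $5625$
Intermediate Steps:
$M{\left(a \right)} = 0$
$\left(M{\left(-9 \right)} - -75\right)^{2} = \left(0 - -75\right)^{2} = \left(0 + 75\right)^{2} = 75^{2} = 5625$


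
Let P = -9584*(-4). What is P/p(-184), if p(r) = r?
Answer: -4792/23 ≈ -208.35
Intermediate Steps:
P = 38336
P/p(-184) = 38336/(-184) = 38336*(-1/184) = -4792/23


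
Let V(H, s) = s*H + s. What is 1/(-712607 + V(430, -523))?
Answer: -1/938020 ≈ -1.0661e-6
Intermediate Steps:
V(H, s) = s + H*s (V(H, s) = H*s + s = s + H*s)
1/(-712607 + V(430, -523)) = 1/(-712607 - 523*(1 + 430)) = 1/(-712607 - 523*431) = 1/(-712607 - 225413) = 1/(-938020) = -1/938020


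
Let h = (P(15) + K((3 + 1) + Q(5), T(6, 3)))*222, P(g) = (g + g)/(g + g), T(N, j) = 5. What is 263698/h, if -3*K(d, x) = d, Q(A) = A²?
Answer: -131849/962 ≈ -137.06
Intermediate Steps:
K(d, x) = -d/3
P(g) = 1 (P(g) = (2*g)/((2*g)) = (2*g)*(1/(2*g)) = 1)
h = -1924 (h = (1 - ((3 + 1) + 5²)/3)*222 = (1 - (4 + 25)/3)*222 = (1 - ⅓*29)*222 = (1 - 29/3)*222 = -26/3*222 = -1924)
263698/h = 263698/(-1924) = 263698*(-1/1924) = -131849/962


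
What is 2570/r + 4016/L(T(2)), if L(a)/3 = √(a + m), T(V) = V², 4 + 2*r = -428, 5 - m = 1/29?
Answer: -1285/108 + 2008*√1885/195 ≈ 435.18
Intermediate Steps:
m = 144/29 (m = 5 - 1/29 = 144/29 ≈ 4.9655)
r = -216 (r = -2 + (½)*(-428) = -2 - 214 = -216)
L(a) = 3*√(144/29 + a) (L(a) = 3*√(a + 144/29) = 3*√(144/29 + a))
2570/r + 4016/L(T(2)) = 2570/(-216) + 4016/((3*√(4176 + 841*2²)/29)) = 2570*(-1/216) + 4016/((3*√(4176 + 841*4)/29)) = -1285/108 + 4016/((3*√(4176 + 3364)/29)) = -1285/108 + 4016/((3*√7540/29)) = -1285/108 + 4016/((3*(2*√1885)/29)) = -1285/108 + 4016/((6*√1885/29)) = -1285/108 + 4016*(√1885/390) = -1285/108 + 2008*√1885/195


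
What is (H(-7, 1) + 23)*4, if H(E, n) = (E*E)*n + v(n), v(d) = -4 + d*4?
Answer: 288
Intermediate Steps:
v(d) = -4 + 4*d
H(E, n) = -4 + 4*n + n*E**2 (H(E, n) = (E*E)*n + (-4 + 4*n) = E**2*n + (-4 + 4*n) = n*E**2 + (-4 + 4*n) = -4 + 4*n + n*E**2)
(H(-7, 1) + 23)*4 = ((-4 + 4*1 + 1*(-7)**2) + 23)*4 = ((-4 + 4 + 1*49) + 23)*4 = ((-4 + 4 + 49) + 23)*4 = (49 + 23)*4 = 72*4 = 288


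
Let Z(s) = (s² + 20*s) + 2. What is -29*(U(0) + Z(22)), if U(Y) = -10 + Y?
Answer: -26564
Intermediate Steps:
Z(s) = 2 + s² + 20*s
-29*(U(0) + Z(22)) = -29*((-10 + 0) + (2 + 22² + 20*22)) = -29*(-10 + (2 + 484 + 440)) = -29*(-10 + 926) = -29*916 = -26564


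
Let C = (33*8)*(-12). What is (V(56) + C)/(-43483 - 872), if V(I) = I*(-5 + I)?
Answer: 104/14785 ≈ 0.0070342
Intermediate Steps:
C = -3168 (C = 264*(-12) = -3168)
(V(56) + C)/(-43483 - 872) = (56*(-5 + 56) - 3168)/(-43483 - 872) = (56*51 - 3168)/(-44355) = (2856 - 3168)*(-1/44355) = -312*(-1/44355) = 104/14785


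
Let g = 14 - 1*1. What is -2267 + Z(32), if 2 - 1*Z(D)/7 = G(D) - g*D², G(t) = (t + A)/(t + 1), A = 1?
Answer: 90924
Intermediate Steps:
g = 13 (g = 14 - 1 = 13)
G(t) = 1 (G(t) = (t + 1)/(t + 1) = (1 + t)/(1 + t) = 1)
Z(D) = 7 + 91*D² (Z(D) = 14 - 7*(1 - 13*D²) = 14 + (-7 + 91*D²) = 7 + 91*D²)
-2267 + Z(32) = -2267 + (7 + 91*32²) = -2267 + (7 + 91*1024) = -2267 + (7 + 93184) = -2267 + 93191 = 90924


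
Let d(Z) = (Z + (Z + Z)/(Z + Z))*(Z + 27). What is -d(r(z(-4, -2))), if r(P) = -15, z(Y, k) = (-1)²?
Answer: 168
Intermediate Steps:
z(Y, k) = 1
d(Z) = (1 + Z)*(27 + Z) (d(Z) = (Z + (2*Z)/((2*Z)))*(27 + Z) = (Z + (2*Z)*(1/(2*Z)))*(27 + Z) = (Z + 1)*(27 + Z) = (1 + Z)*(27 + Z))
-d(r(z(-4, -2))) = -(27 + (-15)² + 28*(-15)) = -(27 + 225 - 420) = -1*(-168) = 168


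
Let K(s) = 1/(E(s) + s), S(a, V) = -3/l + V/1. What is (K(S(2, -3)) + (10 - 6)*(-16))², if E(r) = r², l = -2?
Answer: 35344/9 ≈ 3927.1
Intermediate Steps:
S(a, V) = 3/2 + V (S(a, V) = -3/(-2) + V/1 = -3*(-½) + V*1 = 3/2 + V)
K(s) = 1/(s + s²) (K(s) = 1/(s² + s) = 1/(s + s²))
(K(S(2, -3)) + (10 - 6)*(-16))² = (1/((3/2 - 3)*(1 + (3/2 - 3))) + (10 - 6)*(-16))² = (1/((-3/2)*(1 - 3/2)) + 4*(-16))² = (-2/(3*(-½)) - 64)² = (-⅔*(-2) - 64)² = (4/3 - 64)² = (-188/3)² = 35344/9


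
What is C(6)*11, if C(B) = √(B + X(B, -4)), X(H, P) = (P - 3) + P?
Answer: 11*I*√5 ≈ 24.597*I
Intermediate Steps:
X(H, P) = -3 + 2*P (X(H, P) = (-3 + P) + P = -3 + 2*P)
C(B) = √(-11 + B) (C(B) = √(B + (-3 + 2*(-4))) = √(B + (-3 - 8)) = √(B - 11) = √(-11 + B))
C(6)*11 = √(-11 + 6)*11 = √(-5)*11 = (I*√5)*11 = 11*I*√5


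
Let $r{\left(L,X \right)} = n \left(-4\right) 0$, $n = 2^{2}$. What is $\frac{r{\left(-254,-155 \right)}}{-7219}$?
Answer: $0$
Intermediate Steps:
$n = 4$
$r{\left(L,X \right)} = 0$ ($r{\left(L,X \right)} = 4 \left(-4\right) 0 = \left(-16\right) 0 = 0$)
$\frac{r{\left(-254,-155 \right)}}{-7219} = \frac{0}{-7219} = 0 \left(- \frac{1}{7219}\right) = 0$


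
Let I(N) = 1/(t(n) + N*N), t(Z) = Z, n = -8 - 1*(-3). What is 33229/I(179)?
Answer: 1064524244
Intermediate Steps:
n = -5 (n = -8 + 3 = -5)
I(N) = 1/(-5 + N**2) (I(N) = 1/(-5 + N*N) = 1/(-5 + N**2))
33229/I(179) = 33229/(1/(-5 + 179**2)) = 33229/(1/(-5 + 32041)) = 33229/(1/32036) = 33229*32036 = 1064524244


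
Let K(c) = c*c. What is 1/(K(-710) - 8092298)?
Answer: -1/7588198 ≈ -1.3178e-7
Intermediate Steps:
K(c) = c²
1/(K(-710) - 8092298) = 1/((-710)² - 8092298) = 1/(504100 - 8092298) = 1/(-7588198) = -1/7588198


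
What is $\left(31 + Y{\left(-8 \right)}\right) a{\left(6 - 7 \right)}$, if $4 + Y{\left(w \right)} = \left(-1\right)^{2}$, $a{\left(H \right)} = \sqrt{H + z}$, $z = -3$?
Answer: $56 i \approx 56.0 i$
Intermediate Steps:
$a{\left(H \right)} = \sqrt{-3 + H}$ ($a{\left(H \right)} = \sqrt{H - 3} = \sqrt{-3 + H}$)
$Y{\left(w \right)} = -3$ ($Y{\left(w \right)} = -4 + \left(-1\right)^{2} = -4 + 1 = -3$)
$\left(31 + Y{\left(-8 \right)}\right) a{\left(6 - 7 \right)} = \left(31 - 3\right) \sqrt{-3 + \left(6 - 7\right)} = 28 \sqrt{-3 + \left(6 - 7\right)} = 28 \sqrt{-3 - 1} = 28 \sqrt{-4} = 28 \cdot 2 i = 56 i$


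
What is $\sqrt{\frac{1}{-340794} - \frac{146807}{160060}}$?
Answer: $\frac{i \sqrt{18951882442190273955}}{4545623970} \approx 0.95771 i$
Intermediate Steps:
$\sqrt{\frac{1}{-340794} - \frac{146807}{160060}} = \sqrt{- \frac{1}{340794} - \frac{146807}{160060}} = \sqrt{- \frac{25015552409}{27273743820}} = \frac{i \sqrt{18951882442190273955}}{4545623970}$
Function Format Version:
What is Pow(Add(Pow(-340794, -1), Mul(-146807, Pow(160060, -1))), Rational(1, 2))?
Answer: Mul(Rational(1, 4545623970), I, Pow(18951882442190273955, Rational(1, 2))) ≈ Mul(0.95771, I)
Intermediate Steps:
Pow(Add(Pow(-340794, -1), Mul(-146807, Pow(160060, -1))), Rational(1, 2)) = Pow(Add(Rational(-1, 340794), Mul(-146807, Rational(1, 160060))), Rational(1, 2)) = Pow(Add(Rational(-1, 340794), Rational(-146807, 160060)), Rational(1, 2)) = Pow(Rational(-25015552409, 27273743820), Rational(1, 2)) = Mul(Rational(1, 4545623970), I, Pow(18951882442190273955, Rational(1, 2)))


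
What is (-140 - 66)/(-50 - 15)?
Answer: 206/65 ≈ 3.1692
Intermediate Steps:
(-140 - 66)/(-50 - 15) = -206/(-65) = -1/65*(-206) = 206/65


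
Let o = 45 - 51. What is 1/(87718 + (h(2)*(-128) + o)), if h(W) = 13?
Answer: 1/86048 ≈ 1.1621e-5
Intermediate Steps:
o = -6
1/(87718 + (h(2)*(-128) + o)) = 1/(87718 + (13*(-128) - 6)) = 1/(87718 + (-1664 - 6)) = 1/(87718 - 1670) = 1/86048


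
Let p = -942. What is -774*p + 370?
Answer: 729478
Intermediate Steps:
-774*p + 370 = -774*(-942) + 370 = 729108 + 370 = 729478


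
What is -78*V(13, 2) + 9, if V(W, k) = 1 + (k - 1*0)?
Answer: -225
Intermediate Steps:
V(W, k) = 1 + k (V(W, k) = 1 + (k + 0) = 1 + k)
-78*V(13, 2) + 9 = -78*(1 + 2) + 9 = -78*3 + 9 = -234 + 9 = -225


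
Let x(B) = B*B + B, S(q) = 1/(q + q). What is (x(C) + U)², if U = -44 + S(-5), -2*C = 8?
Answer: 103041/100 ≈ 1030.4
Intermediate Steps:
S(q) = 1/(2*q)
C = -4 (C = -½*8 = -4)
x(B) = B + B² (x(B) = B² + B = B + B²)
U = -441/10 (U = -44 + (½)/(-5) = -44 + (½)*(-⅕) = -44 - ⅒ = -441/10 ≈ -44.100)
(x(C) + U)² = (-4*(1 - 4) - 441/10)² = (-4*(-3) - 441/10)² = (12 - 441/10)² = (-321/10)² = 103041/100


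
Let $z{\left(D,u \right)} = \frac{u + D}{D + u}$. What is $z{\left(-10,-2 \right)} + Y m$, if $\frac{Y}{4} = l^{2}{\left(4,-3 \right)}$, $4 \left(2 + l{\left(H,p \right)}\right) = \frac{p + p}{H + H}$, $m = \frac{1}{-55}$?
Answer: $\frac{459}{704} \approx 0.65199$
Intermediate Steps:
$m = - \frac{1}{55} \approx -0.018182$
$l{\left(H,p \right)} = -2 + \frac{p}{4 H}$ ($l{\left(H,p \right)} = -2 + \frac{\left(p + p\right) \frac{1}{H + H}}{4} = -2 + \frac{2 p \frac{1}{2 H}}{4} = -2 + \frac{p \frac{1}{H}}{4} = -2 + \frac{p}{4 H}$)
$z{\left(D,u \right)} = 1$ ($z{\left(D,u \right)} = \frac{D + u}{D + u} = 1$)
$Y = \frac{1225}{64}$ ($Y = 4 \left(-2 + \frac{1}{4} \left(-3\right) \frac{1}{4}\right)^{2} = 4 \left(-2 - \frac{3}{16}\right)^{2} = 4 \left(- \frac{35}{16}\right)^{2} = 4 \cdot \frac{1225}{256} = \frac{1225}{64} \approx 19.141$)
$z{\left(-10,-2 \right)} + Y m = 1 + \frac{1225}{64} \left(- \frac{1}{55}\right) = 1 - \frac{245}{704} = \frac{459}{704}$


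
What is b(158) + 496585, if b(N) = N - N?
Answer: 496585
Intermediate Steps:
b(N) = 0
b(158) + 496585 = 0 + 496585 = 496585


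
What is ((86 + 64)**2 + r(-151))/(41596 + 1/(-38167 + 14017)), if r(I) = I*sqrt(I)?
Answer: 543375000/1004543399 - 3646650*I*sqrt(151)/1004543399 ≈ 0.54092 - 0.044608*I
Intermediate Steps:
r(I) = I**(3/2)
((86 + 64)**2 + r(-151))/(41596 + 1/(-38167 + 14017)) = ((86 + 64)**2 + (-151)**(3/2))/(41596 + 1/(-38167 + 14017)) = (150**2 - 151*I*sqrt(151))/(41596 + 1/(-24150)) = (22500 - 151*I*sqrt(151))/(41596 - 1/24150) = (22500 - 151*I*sqrt(151))/(1004543399/24150) = (22500 - 151*I*sqrt(151))*(24150/1004543399) = 543375000/1004543399 - 3646650*I*sqrt(151)/1004543399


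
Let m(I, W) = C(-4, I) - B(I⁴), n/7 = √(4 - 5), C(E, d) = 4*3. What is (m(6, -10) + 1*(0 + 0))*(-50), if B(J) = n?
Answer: -600 + 350*I ≈ -600.0 + 350.0*I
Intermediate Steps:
C(E, d) = 12
n = 7*I (n = 7*√(4 - 5) = 7*√(-1) = 7*I ≈ 7.0*I)
B(J) = 7*I
m(I, W) = 12 - 7*I
(m(6, -10) + 1*(0 + 0))*(-50) = ((12 - 7*I) + 1*(0 + 0))*(-50) = ((12 - 7*I) + 1*0)*(-50) = ((12 - 7*I) + 0)*(-50) = (12 - 7*I)*(-50) = -600 + 350*I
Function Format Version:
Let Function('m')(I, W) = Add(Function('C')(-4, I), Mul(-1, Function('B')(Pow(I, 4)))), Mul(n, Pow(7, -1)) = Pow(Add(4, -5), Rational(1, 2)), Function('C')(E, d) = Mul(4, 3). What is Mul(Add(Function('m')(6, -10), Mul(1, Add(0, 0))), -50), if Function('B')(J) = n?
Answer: Add(-600, Mul(350, I)) ≈ Add(-600.00, Mul(350.00, I))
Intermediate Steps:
Function('C')(E, d) = 12
n = Mul(7, I) (n = Mul(7, Pow(Add(4, -5), Rational(1, 2))) = Mul(7, Pow(-1, Rational(1, 2))) = Mul(7, I) ≈ Mul(7.0000, I))
Function('B')(J) = Mul(7, I)
Function('m')(I, W) = Add(12, Mul(-7, I)) (Function('m')(I, W) = Add(12, Mul(-1, Mul(7, I))) = Add(12, Mul(-7, I)))
Mul(Add(Function('m')(6, -10), Mul(1, Add(0, 0))), -50) = Mul(Add(Add(12, Mul(-7, I)), Mul(1, Add(0, 0))), -50) = Mul(Add(Add(12, Mul(-7, I)), Mul(1, 0)), -50) = Mul(Add(Add(12, Mul(-7, I)), 0), -50) = Mul(Add(12, Mul(-7, I)), -50) = Add(-600, Mul(350, I))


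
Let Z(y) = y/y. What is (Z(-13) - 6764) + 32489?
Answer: 25726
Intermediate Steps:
Z(y) = 1
(Z(-13) - 6764) + 32489 = (1 - 6764) + 32489 = -6763 + 32489 = 25726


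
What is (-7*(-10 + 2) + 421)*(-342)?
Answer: -163134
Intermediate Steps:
(-7*(-10 + 2) + 421)*(-342) = (-7*(-8) + 421)*(-342) = (56 + 421)*(-342) = 477*(-342) = -163134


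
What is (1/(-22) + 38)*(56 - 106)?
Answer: -20875/11 ≈ -1897.7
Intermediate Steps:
(1/(-22) + 38)*(56 - 106) = (-1/22 + 38)*(-50) = (835/22)*(-50) = -20875/11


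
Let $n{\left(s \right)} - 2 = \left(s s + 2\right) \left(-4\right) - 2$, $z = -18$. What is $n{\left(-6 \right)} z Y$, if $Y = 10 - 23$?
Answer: $-35568$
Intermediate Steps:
$Y = -13$ ($Y = 10 - 23 = -13$)
$n{\left(s \right)} = -8 - 4 s^{2}$ ($n{\left(s \right)} = 2 + \left(\left(s s + 2\right) \left(-4\right) - 2\right) = 2 + \left(\left(s^{2} + 2\right) \left(-4\right) - 2\right) = 2 + \left(\left(2 + s^{2}\right) \left(-4\right) - 2\right) = 2 - \left(10 + 4 s^{2}\right) = -8 - 4 s^{2}$)
$n{\left(-6 \right)} z Y = \left(-8 - 4 \left(-6\right)^{2}\right) \left(-18\right) \left(-13\right) = \left(-8 - 144\right) \left(-18\right) \left(-13\right) = \left(-152\right) \left(-18\right) \left(-13\right) = 2736 \left(-13\right) = -35568$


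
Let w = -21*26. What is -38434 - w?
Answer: -37888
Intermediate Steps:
w = -546
-38434 - w = -38434 - 1*(-546) = -38434 + 546 = -37888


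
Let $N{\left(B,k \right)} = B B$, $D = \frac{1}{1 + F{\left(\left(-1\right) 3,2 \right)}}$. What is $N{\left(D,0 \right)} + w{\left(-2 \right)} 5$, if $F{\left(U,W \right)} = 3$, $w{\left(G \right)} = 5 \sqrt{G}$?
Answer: $\frac{1}{16} + 25 i \sqrt{2} \approx 0.0625 + 35.355 i$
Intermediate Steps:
$D = \frac{1}{4}$ ($D = \frac{1}{1 + 3} = \frac{1}{4} \approx 0.25$)
$N{\left(B,k \right)} = B^{2}$
$N{\left(D,0 \right)} + w{\left(-2 \right)} 5 = \left(\frac{1}{4}\right)^{2} + 5 \sqrt{-2} \cdot 5 = \frac{1}{16} + 5 i \sqrt{2} \cdot 5 = \frac{1}{16} + 25 i \sqrt{2}$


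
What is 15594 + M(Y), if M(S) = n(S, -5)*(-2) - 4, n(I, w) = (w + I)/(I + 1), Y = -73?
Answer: 93527/6 ≈ 15588.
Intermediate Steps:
n(I, w) = (I + w)/(1 + I)
M(S) = -4 - 2*(-5 + S)/(1 + S) (M(S) = ((S - 5)/(1 + S))*(-2) - 4 = ((-5 + S)/(1 + S))*(-2) - 4 = -2*(-5 + S)/(1 + S) - 4 = -4 - 2*(-5 + S)/(1 + S))
15594 + M(Y) = 15594 + 6*(1 - 1*(-73))/(1 - 73) = 15594 + 6*(1 + 73)/(-72) = 15594 + 6*(-1/72)*74 = 15594 - 37/6 = 93527/6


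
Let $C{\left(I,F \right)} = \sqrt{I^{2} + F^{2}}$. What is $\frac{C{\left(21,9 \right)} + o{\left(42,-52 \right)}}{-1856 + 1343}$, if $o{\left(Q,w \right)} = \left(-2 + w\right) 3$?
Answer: $\frac{6}{19} - \frac{\sqrt{58}}{171} \approx 0.27125$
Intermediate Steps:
$C{\left(I,F \right)} = \sqrt{F^{2} + I^{2}}$
$o{\left(Q,w \right)} = -6 + 3 w$
$\frac{C{\left(21,9 \right)} + o{\left(42,-52 \right)}}{-1856 + 1343} = \frac{\sqrt{9^{2} + 21^{2}} + \left(-6 + 3 \left(-52\right)\right)}{-1856 + 1343} = \frac{\sqrt{81 + 441} - 162}{-513} = \left(\sqrt{522} - 162\right) \left(- \frac{1}{513}\right) = \left(3 \sqrt{58} - 162\right) \left(- \frac{1}{513}\right) = \left(-162 + 3 \sqrt{58}\right) \left(- \frac{1}{513}\right) = \frac{6}{19} - \frac{\sqrt{58}}{171}$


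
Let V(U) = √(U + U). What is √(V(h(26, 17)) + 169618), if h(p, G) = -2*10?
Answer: √(169618 + 2*I*√10) ≈ 411.85 + 0.008*I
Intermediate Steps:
h(p, G) = -20
V(U) = √2*√U (V(U) = √(2*U) = √2*√U)
√(V(h(26, 17)) + 169618) = √(√2*√(-20) + 169618) = √(√2*(2*I*√5) + 169618) = √(2*I*√10 + 169618) = √(169618 + 2*I*√10)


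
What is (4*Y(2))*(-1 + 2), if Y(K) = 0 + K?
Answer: 8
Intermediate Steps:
Y(K) = K
(4*Y(2))*(-1 + 2) = (4*2)*(-1 + 2) = 8*1 = 8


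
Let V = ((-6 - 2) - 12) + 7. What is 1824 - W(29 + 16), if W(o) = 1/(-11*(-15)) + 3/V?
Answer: 3912962/2145 ≈ 1824.2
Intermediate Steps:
V = -13 (V = (-8 - 12) + 7 = -20 + 7 = -13)
W(o) = -482/2145 (W(o) = 1/(-11*(-15)) + 3/(-13) = -1/11*(-1/15) + 3*(-1/13) = 1/165 - 3/13 = -482/2145)
1824 - W(29 + 16) = 1824 - 1*(-482/2145) = 1824 + 482/2145 = 3912962/2145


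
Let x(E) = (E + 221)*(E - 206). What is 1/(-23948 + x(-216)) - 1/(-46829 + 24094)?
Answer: 3323/592428630 ≈ 5.6091e-6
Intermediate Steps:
x(E) = (-206 + E)*(221 + E) (x(E) = (221 + E)*(-206 + E) = (-206 + E)*(221 + E))
1/(-23948 + x(-216)) - 1/(-46829 + 24094) = 1/(-23948 + (-45526 + (-216)² + 15*(-216))) - 1/(-46829 + 24094) = 1/(-23948 + (-45526 + 46656 - 3240)) - 1/(-22735) = 1/(-23948 - 2110) - 1*(-1/22735) = 1/(-26058) + 1/22735 = -1/26058 + 1/22735 = 3323/592428630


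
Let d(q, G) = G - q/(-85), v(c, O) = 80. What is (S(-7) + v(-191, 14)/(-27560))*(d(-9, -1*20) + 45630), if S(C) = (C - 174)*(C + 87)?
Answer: -2275186170306/3445 ≈ -6.6043e+8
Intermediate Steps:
d(q, G) = G + q/85 (d(q, G) = G - q*(-1)/85 = G - (-1)*q/85 = G + q/85)
S(C) = (-174 + C)*(87 + C)
(S(-7) + v(-191, 14)/(-27560))*(d(-9, -1*20) + 45630) = ((-15138 + (-7)² - 87*(-7)) + 80/(-27560))*((-1*20 + (1/85)*(-9)) + 45630) = ((-15138 + 49 + 609) + 80*(-1/27560))*((-20 - 9/85) + 45630) = (-14480 - 2/689)*(-1709/85 + 45630) = -9976722/689*3876841/85 = -2275186170306/3445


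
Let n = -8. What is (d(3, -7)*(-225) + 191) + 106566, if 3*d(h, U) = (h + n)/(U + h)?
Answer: 426653/4 ≈ 1.0666e+5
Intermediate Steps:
d(h, U) = (-8 + h)/(3*(U + h)) (d(h, U) = ((h - 8)/(U + h))/3 = ((-8 + h)/(U + h))/3 = (-8 + h)/(3*(U + h)))
(d(3, -7)*(-225) + 191) + 106566 = (((-8 + 3)/(3*(-7 + 3)))*(-225) + 191) + 106566 = (((1/3)*(-5)/(-4))*(-225) + 191) + 106566 = (((1/3)*(-1/4)*(-5))*(-225) + 191) + 106566 = ((5/12)*(-225) + 191) + 106566 = (-375/4 + 191) + 106566 = 389/4 + 106566 = 426653/4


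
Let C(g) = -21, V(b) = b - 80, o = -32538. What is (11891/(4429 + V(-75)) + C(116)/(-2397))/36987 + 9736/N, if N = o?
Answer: -236336656753/790043330978 ≈ -0.29914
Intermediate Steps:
V(b) = -80 + b
N = -32538
(11891/(4429 + V(-75)) + C(116)/(-2397))/36987 + 9736/N = (11891/(4429 + (-80 - 75)) - 21/(-2397))/36987 + 9736/(-32538) = (11891/(4429 - 155) - 21*(-1/2397))*(1/36987) + 9736*(-1/32538) = (11891/4274 + 7/799)*(1/36987) - 4868/16269 = (9530827/3414926)*(1/36987) - 4868/16269 = 9530827/126307867962 - 4868/16269 = -236336656753/790043330978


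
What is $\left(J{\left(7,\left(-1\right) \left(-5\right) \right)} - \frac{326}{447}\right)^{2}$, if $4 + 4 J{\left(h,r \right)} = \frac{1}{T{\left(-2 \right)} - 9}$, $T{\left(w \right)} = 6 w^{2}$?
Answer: $\frac{234426721}{79923600} \approx 2.9331$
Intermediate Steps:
$J{\left(h,r \right)} = - \frac{59}{60}$ ($J{\left(h,r \right)} = -1 + \frac{1}{4 \left(6 \left(-2\right)^{2} - 9\right)} = -1 + \frac{1}{4 \left(6 \cdot 4 - 9\right)} = -1 + \frac{1}{4 \left(24 - 9\right)} = -1 + \frac{1}{4 \cdot 15} = -1 + \frac{1}{4} \cdot \frac{1}{15} = -1 + \frac{1}{60} = - \frac{59}{60}$)
$\left(J{\left(7,\left(-1\right) \left(-5\right) \right)} - \frac{326}{447}\right)^{2} = \left(- \frac{59}{60} - \frac{326}{447}\right)^{2} = \left(- \frac{15311}{8940}\right)^{2} = \frac{234426721}{79923600}$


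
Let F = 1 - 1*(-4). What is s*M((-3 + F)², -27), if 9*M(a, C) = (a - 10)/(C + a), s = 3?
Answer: 2/23 ≈ 0.086957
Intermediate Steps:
F = 5 (F = 1 + 4 = 5)
M(a, C) = (-10 + a)/(9*(C + a)) (M(a, C) = ((a - 10)/(C + a))/9 = ((-10 + a)/(C + a))/9 = (-10 + a)/(9*(C + a)))
s*M((-3 + F)², -27) = 3*((-10 + (-3 + 5)²)/(9*(-27 + (-3 + 5)²))) = 3*((-10 + 2²)/(9*(-27 + 2²))) = 3*((-10 + 4)/(9*(-27 + 4))) = 3*((⅑)*(-6)/(-23)) = 3*((⅑)*(-1/23)*(-6)) = 3*(2/69) = 2/23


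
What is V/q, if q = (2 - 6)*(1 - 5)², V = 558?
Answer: -279/32 ≈ -8.7188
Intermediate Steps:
q = -64 (q = -4*(-4)² = -4*16 = -64)
V/q = 558/(-64) = 558*(-1/64) = -279/32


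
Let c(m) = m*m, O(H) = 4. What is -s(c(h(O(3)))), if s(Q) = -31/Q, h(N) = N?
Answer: 31/16 ≈ 1.9375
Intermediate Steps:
c(m) = m²
-s(c(h(O(3)))) = -(-31)/(4²) = -(-31)/16 = -1*(-31/16) = 31/16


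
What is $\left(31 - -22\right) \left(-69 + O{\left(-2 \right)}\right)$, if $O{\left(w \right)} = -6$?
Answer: $-3975$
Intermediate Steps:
$\left(31 - -22\right) \left(-69 + O{\left(-2 \right)}\right) = \left(31 - -22\right) \left(-69 - 6\right) = \left(31 + 22\right) \left(-75\right) = 53 \left(-75\right) = -3975$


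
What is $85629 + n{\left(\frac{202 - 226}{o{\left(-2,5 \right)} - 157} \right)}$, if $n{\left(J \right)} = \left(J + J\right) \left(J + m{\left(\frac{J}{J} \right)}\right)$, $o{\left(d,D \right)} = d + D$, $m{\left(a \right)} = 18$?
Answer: $\frac{507727893}{5929} \approx 85635.0$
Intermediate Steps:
$o{\left(d,D \right)} = D + d$
$n{\left(J \right)} = 2 J \left(18 + J\right)$ ($n{\left(J \right)} = \left(J + J\right) \left(J + 18\right) = 2 J \left(18 + J\right)$)
$85629 + n{\left(\frac{202 - 226}{o{\left(-2,5 \right)} - 157} \right)} = 85629 + 2 \frac{202 - 226}{\left(5 - 2\right) - 157} \left(18 + \frac{202 - 226}{\left(5 - 2\right) - 157}\right) = 85629 + 2 \left(- \frac{24}{3 - 157}\right) \left(18 - \frac{24}{3 - 157}\right) = 85629 + 2 \left(- \frac{24}{-154}\right) \left(18 - \frac{24}{-154}\right) = 85629 + 2 \left(\left(-24\right) \left(- \frac{1}{154}\right)\right) \left(18 - - \frac{12}{77}\right) = 85629 + 2 \cdot \frac{12}{77} \left(18 + \frac{12}{77}\right) = 85629 + 2 \cdot \frac{12}{77} \cdot \frac{1398}{77} = 85629 + \frac{33552}{5929} = \frac{507727893}{5929}$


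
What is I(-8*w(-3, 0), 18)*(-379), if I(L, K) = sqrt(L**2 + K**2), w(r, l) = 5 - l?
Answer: -758*sqrt(481) ≈ -16624.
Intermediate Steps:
I(L, K) = sqrt(K**2 + L**2)
I(-8*w(-3, 0), 18)*(-379) = sqrt(18**2 + (-8*(5 - 1*0))**2)*(-379) = sqrt(324 + (-8*(5 + 0))**2)*(-379) = sqrt(324 + (-8*5)**2)*(-379) = sqrt(324 + (-40)**2)*(-379) = sqrt(324 + 1600)*(-379) = sqrt(1924)*(-379) = (2*sqrt(481))*(-379) = -758*sqrt(481)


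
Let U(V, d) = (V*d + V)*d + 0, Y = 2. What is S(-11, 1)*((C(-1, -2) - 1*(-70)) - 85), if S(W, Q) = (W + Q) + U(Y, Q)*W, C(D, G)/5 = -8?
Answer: 2970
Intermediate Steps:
C(D, G) = -40 (C(D, G) = 5*(-8) = -40)
U(V, d) = d*(V + V*d) (U(V, d) = (V + V*d)*d + 0 = d*(V + V*d) + 0 = d*(V + V*d))
S(W, Q) = Q + W + 2*Q*W*(1 + Q) (S(W, Q) = (W + Q) + (2*Q*(1 + Q))*W = (Q + W) + 2*Q*W*(1 + Q) = Q + W + 2*Q*W*(1 + Q))
S(-11, 1)*((C(-1, -2) - 1*(-70)) - 85) = (1 - 11 + 2*1*(-11)*(1 + 1))*((-40 - 1*(-70)) - 85) = (1 - 11 + 2*1*(-11)*2)*((-40 + 70) - 85) = (1 - 11 - 44)*(30 - 85) = -54*(-55) = 2970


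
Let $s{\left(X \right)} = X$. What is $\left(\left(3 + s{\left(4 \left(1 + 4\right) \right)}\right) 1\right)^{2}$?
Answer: $529$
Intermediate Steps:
$\left(\left(3 + s{\left(4 \left(1 + 4\right) \right)}\right) 1\right)^{2} = \left(\left(3 + 4 \left(1 + 4\right)\right) 1\right)^{2} = \left(\left(3 + 4 \cdot 5\right) 1\right)^{2} = \left(\left(3 + 20\right) 1\right)^{2} = \left(23 \cdot 1\right)^{2} = 23^{2} = 529$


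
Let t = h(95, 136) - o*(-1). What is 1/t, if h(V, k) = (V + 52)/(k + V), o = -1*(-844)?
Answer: 11/9291 ≈ 0.0011839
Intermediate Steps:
o = 844
h(V, k) = (52 + V)/(V + k)
t = 9291/11 (t = (52 + 95)/(95 + 136) - 844*(-1) = 147/231 - 1*(-844) = (1/231)*147 + 844 = 7/11 + 844 = 9291/11 ≈ 844.64)
1/t = 1/(9291/11) = 11/9291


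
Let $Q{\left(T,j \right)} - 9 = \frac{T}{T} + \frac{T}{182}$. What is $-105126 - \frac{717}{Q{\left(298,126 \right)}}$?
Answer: $- \frac{37131227}{353} \approx -1.0519 \cdot 10^{5}$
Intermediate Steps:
$Q{\left(T,j \right)} = 10 + \frac{T}{182}$ ($Q{\left(T,j \right)} = 9 + \left(\frac{T}{T} + \frac{T}{182}\right) = 9 + \left(1 + T \frac{1}{182}\right) = 9 + \left(1 + \frac{T}{182}\right) = 10 + \frac{T}{182}$)
$-105126 - \frac{717}{Q{\left(298,126 \right)}} = -105126 - \frac{717}{10 + \frac{1}{182} \cdot 298} = -105126 - \frac{717}{10 + \frac{149}{91}} = -105126 - \frac{717}{\frac{1059}{91}} = -105126 - \frac{21749}{353} = - \frac{37131227}{353}$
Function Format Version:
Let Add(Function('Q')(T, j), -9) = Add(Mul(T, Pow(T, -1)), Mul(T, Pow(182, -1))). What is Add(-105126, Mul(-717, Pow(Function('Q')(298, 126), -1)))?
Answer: Rational(-37131227, 353) ≈ -1.0519e+5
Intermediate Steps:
Function('Q')(T, j) = Add(10, Mul(Rational(1, 182), T)) (Function('Q')(T, j) = Add(9, Add(Mul(T, Pow(T, -1)), Mul(T, Pow(182, -1)))) = Add(9, Add(1, Mul(T, Rational(1, 182)))) = Add(9, Add(1, Mul(Rational(1, 182), T))) = Add(10, Mul(Rational(1, 182), T)))
Add(-105126, Mul(-717, Pow(Function('Q')(298, 126), -1))) = Add(-105126, Mul(-717, Pow(Add(10, Mul(Rational(1, 182), 298)), -1))) = Add(-105126, Mul(-717, Pow(Add(10, Rational(149, 91)), -1))) = Add(-105126, Mul(-717, Pow(Rational(1059, 91), -1))) = Add(-105126, Mul(-717, Rational(91, 1059))) = Add(-105126, Rational(-21749, 353)) = Rational(-37131227, 353)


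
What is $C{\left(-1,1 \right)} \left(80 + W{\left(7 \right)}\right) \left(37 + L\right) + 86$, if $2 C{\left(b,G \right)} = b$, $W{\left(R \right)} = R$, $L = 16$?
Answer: $- \frac{4439}{2} \approx -2219.5$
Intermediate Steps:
$C{\left(b,G \right)} = \frac{b}{2}$
$C{\left(-1,1 \right)} \left(80 + W{\left(7 \right)}\right) \left(37 + L\right) + 86 = \frac{1}{2} \left(-1\right) \left(80 + 7\right) \left(37 + 16\right) + 86 = - \frac{87 \cdot 53}{2} + 86 = \left(- \frac{1}{2}\right) 4611 + 86 = - \frac{4611}{2} + 86 = - \frac{4439}{2}$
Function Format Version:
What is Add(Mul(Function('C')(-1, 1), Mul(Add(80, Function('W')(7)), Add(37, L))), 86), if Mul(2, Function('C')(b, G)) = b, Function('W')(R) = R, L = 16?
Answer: Rational(-4439, 2) ≈ -2219.5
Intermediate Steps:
Function('C')(b, G) = Mul(Rational(1, 2), b)
Add(Mul(Function('C')(-1, 1), Mul(Add(80, Function('W')(7)), Add(37, L))), 86) = Add(Mul(Mul(Rational(1, 2), -1), Mul(Add(80, 7), Add(37, 16))), 86) = Add(Mul(Rational(-1, 2), Mul(87, 53)), 86) = Add(Mul(Rational(-1, 2), 4611), 86) = Add(Rational(-4611, 2), 86) = Rational(-4439, 2)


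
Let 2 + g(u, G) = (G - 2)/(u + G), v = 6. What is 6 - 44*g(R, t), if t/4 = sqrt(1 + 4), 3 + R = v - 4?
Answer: 3994/79 + 176*sqrt(5)/79 ≈ 55.539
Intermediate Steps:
R = -1 (R = -3 + (6 - 4) = -3 + 2 = -1)
t = 4*sqrt(5) (t = 4*sqrt(1 + 4) = 4*sqrt(5) ≈ 8.9443)
g(u, G) = -2 + (-2 + G)/(G + u) (g(u, G) = -2 + (G - 2)/(u + G) = -2 + (-2 + G)/(G + u))
6 - 44*g(R, t) = 6 - 44*(-2 - 4*sqrt(5) - 2*(-1))/(4*sqrt(5) - 1) = 6 - 44*(-2 - 4*sqrt(5) + 2)/(-1 + 4*sqrt(5)) = 6 - 44*(-4*sqrt(5))/(-1 + 4*sqrt(5)) = 6 - (-176)*sqrt(5)/(-1 + 4*sqrt(5)) = 6 + 176*sqrt(5)/(-1 + 4*sqrt(5))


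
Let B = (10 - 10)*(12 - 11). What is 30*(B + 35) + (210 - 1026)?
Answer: 234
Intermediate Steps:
B = 0 (B = 0*1 = 0)
30*(B + 35) + (210 - 1026) = 30*(0 + 35) + (210 - 1026) = 30*35 - 816 = 1050 - 816 = 234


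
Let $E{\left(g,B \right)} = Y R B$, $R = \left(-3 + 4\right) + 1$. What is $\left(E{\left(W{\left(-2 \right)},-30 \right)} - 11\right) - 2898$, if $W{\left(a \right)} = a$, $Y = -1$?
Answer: $-2849$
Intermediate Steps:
$R = 2$ ($R = 1 + 1 = 2$)
$E{\left(g,B \right)} = - 2 B$ ($E{\left(g,B \right)} = \left(-1\right) 2 B = - 2 B$)
$\left(E{\left(W{\left(-2 \right)},-30 \right)} - 11\right) - 2898 = \left(\left(-2\right) \left(-30\right) - 11\right) - 2898 = \left(60 - 11\right) - 2898 = 49 - 2898 = -2849$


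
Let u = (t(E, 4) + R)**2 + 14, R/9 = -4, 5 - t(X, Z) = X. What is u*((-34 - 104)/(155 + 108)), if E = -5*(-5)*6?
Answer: -4522950/263 ≈ -17198.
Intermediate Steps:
E = 150 (E = 25*6 = 150)
t(X, Z) = 5 - X
R = -36 (R = 9*(-4) = -36)
u = 32775 (u = ((5 - 1*150) - 36)**2 + 14 = ((5 - 150) - 36)**2 + 14 = (-145 - 36)**2 + 14 = (-181)**2 + 14 = 32761 + 14 = 32775)
u*((-34 - 104)/(155 + 108)) = 32775*((-34 - 104)/(155 + 108)) = 32775*(-138/263) = -4522950/263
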